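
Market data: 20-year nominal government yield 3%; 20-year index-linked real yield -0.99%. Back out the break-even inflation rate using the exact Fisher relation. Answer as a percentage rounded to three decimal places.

4.030%

(1 + π) = (1 + i)/(1 + r) = 1.03000 / 0.99010 = 1.040299
Break-even inflation = 1.040299 − 1 → 4.030%.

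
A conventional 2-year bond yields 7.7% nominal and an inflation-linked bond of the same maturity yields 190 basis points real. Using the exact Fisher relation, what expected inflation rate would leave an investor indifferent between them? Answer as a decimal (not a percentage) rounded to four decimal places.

0.0569

(1 + π) = (1 + i)/(1 + r) = 1.07700 / 1.01900 = 1.056919
Break-even inflation = 1.056919 − 1 → 0.0569.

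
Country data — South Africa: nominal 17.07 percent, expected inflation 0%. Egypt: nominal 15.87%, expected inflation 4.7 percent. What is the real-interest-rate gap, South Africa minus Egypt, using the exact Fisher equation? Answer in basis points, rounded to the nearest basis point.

South Africa: (1 + 0.1707)/(1 + 0.0000) − 1 = 17.0700%
Egypt: (1 + 0.1587)/(1 + 0.0470) − 1 = 10.6686%
Differential = 17.0700% − 10.6686% = 6.4014% → 640 basis points.

640 basis points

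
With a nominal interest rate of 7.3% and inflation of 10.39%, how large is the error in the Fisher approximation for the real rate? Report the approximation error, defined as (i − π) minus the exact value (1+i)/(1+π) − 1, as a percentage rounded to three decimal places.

Approximate: r ≈ 7.300% − 10.390% = -3.0900%
Exact: (1 + 0.0730)/(1 + 0.1039) − 1 = -2.7992%
Error = -3.0900% − (-2.7992%) = -0.2908% → -0.291%.

-0.291%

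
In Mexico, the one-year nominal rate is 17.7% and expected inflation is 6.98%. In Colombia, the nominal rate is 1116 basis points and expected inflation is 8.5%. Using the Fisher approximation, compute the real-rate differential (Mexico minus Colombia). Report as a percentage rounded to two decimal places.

8.06%

Mexico: 17.7% − 6.98% = 10.720%
Colombia: 11.16% − 8.5% = 2.660%
Differential = 8.060% → 8.06%.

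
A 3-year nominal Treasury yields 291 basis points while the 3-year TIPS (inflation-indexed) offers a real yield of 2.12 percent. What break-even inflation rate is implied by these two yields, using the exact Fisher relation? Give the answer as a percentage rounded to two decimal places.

0.77%

(1 + π) = (1 + i)/(1 + r) = 1.02910 / 1.02120 = 1.007736
Break-even inflation = 1.007736 − 1 → 0.77%.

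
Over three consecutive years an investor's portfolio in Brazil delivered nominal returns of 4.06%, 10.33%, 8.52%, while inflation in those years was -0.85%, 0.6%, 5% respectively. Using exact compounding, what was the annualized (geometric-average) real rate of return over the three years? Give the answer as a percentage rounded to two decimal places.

5.96%

Nominal growth factor = 1.0406 × 1.1033 × 1.0852 = 1.24591159
Price-level growth factor = 0.9915 × 1.0060 × 1.0500 = 1.04732145
Real growth factor = 1.24591159 / 1.04732145 = 1.18961718
Annualized real rate = 1.18961718^(1/3) − 1 = 5.9585% → 5.96%.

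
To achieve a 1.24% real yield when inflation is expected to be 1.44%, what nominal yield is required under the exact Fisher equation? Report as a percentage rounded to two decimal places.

2.70%

(1 + i) = (1 + r)(1 + π) = 1.01240 × 1.01440 = 1.02697856
i = 1.02697856 − 1, so the required nominal rate is 2.70%.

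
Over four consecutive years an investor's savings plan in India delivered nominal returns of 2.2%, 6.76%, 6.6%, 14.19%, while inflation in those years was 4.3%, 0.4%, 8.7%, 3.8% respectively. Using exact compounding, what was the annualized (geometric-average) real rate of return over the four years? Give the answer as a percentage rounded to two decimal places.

2.97%

Nominal growth factor = 1.0220 × 1.0676 × 1.0660 × 1.1419 = 1.32814270
Price-level growth factor = 1.0430 × 1.0040 × 1.0870 × 1.0380 = 1.18153045
Real growth factor = 1.32814270 / 1.18153045 = 1.12408673
Annualized real rate = 1.12408673^(1/4) − 1 = 2.9674% → 2.97%.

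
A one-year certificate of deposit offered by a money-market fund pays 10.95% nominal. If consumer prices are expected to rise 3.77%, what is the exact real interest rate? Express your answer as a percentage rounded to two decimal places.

6.92%

By the Fisher relation, 1 + r = (1 + i)/(1 + π).
1 + r = 1.10950 / 1.03770 = 1.069191
r = 1.069191 − 1 = 6.9191%, i.e. 6.92%.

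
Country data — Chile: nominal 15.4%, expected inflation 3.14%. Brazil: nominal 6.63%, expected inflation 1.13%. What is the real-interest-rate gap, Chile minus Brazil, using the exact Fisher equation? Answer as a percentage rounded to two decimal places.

6.45%

Chile: (1 + 0.1540)/(1 + 0.0314) − 1 = 11.8868%
Brazil: (1 + 0.0663)/(1 + 0.0113) − 1 = 5.4385%
Differential = 11.8868% − 5.4385% = 6.4482% → 6.45%.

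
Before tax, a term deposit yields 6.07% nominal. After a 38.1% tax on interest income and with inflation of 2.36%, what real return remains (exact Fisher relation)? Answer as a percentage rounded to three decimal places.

After-tax nominal return = 6.07% × (1 − 0.381) = 3.75733%.
1 + r = 1.0375733 / 1.02360 = 1.013651
After-tax real rate = 1.013651 − 1 → 1.365%.

1.365%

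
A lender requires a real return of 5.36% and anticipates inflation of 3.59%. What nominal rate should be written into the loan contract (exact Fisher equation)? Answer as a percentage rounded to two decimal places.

(1 + i) = (1 + r)(1 + π) = 1.05360 × 1.03590 = 1.09142424
i = 1.09142424 − 1, so the required nominal rate is 9.14%.

9.14%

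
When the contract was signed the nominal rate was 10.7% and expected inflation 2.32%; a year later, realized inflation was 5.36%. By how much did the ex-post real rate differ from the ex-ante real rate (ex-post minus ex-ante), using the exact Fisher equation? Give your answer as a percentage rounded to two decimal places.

Ex-ante: (1 + 0.1070)/(1 + 0.0232) − 1 = 8.1900%
Ex-post: (1 + 0.1070)/(1 + 0.0536) − 1 = 5.0683%
Difference (ex-post − ex-ante) = -3.1217% → -3.12%.

-3.12%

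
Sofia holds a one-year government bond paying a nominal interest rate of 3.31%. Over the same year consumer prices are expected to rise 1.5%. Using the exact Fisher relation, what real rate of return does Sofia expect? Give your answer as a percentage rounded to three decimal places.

By the Fisher relation, 1 + r = (1 + i)/(1 + π).
1 + r = 1.03310 / 1.01500 = 1.017833
r = 1.017833 − 1 = 1.7833%, i.e. 1.783%.

1.783%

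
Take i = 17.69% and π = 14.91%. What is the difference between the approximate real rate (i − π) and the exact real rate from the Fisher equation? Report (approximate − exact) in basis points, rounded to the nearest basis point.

Approximate: r ≈ 17.690% − 14.910% = 2.7800%
Exact: (1 + 0.1769)/(1 + 0.1491) − 1 = 2.4193%
Error = 2.7800% − 2.4193% = 0.3607% → 36 basis points.

36 basis points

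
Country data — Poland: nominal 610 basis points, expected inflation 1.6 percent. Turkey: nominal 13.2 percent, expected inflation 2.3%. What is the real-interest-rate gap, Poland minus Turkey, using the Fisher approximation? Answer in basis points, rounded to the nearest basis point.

-640 basis points

Poland: 6.1% − 1.6% = 4.500%
Turkey: 13.2% − 2.3% = 10.900%
Differential = -6.400% → -640 basis points.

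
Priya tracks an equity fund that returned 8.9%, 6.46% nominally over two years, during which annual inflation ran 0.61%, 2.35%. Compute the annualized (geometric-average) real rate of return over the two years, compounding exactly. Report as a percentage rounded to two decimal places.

Compound the nominal returns: 1.0890 × 1.0646 = 1.15934940.
Compound inflation: 1.0061 × 1.0235 = 1.02974335.
Deflate: 1.15934940 / 1.02974335 = 1.12586248.
Annualized real rate = 1.12586248^(1/2) − 1 = 6.1067% → 6.11%.

6.11%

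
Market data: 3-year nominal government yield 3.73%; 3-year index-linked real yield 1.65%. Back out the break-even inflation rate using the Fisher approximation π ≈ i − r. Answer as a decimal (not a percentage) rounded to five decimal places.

π ≈ i − r = 3.73% − 1.65% → 0.02080.

0.02080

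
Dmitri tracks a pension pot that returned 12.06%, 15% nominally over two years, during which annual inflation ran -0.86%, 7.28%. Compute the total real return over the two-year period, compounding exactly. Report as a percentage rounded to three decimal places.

Compound the nominal returns: 1.1206 × 1.1500 = 1.288690.
Compound inflation: 0.9914 × 1.0728 = 1.063574.
Deflate: 1.288690 / 1.063574 = 1.211660.
Total real return = 1.211660 − 1 → 21.166%.

21.166%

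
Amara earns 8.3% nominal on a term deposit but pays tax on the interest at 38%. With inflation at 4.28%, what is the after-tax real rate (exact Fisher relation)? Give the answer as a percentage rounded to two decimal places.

0.83%

After-tax nominal return = 8.3% × (1 − 0.38) = 5.1460%.
1 + r = 1.05146 / 1.04280 = 1.008305
After-tax real rate = 1.008305 − 1 → 0.83%.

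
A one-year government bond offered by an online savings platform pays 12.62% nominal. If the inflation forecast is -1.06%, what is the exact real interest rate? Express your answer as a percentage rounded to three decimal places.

13.827%

By the Fisher equation, 1 + r = (1 + i)/(1 + π).
1 + r = 1.12620 / 0.98940 = 1.138266
r = 1.138266 − 1 = 13.8266%, i.e. 13.827%.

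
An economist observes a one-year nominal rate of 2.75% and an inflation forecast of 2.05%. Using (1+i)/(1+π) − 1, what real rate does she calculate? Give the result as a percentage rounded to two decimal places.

By the Fisher relation, 1 + r = (1 + i)/(1 + π).
1 + r = 1.02750 / 1.02050 = 1.006859
r = 1.006859 − 1 = 0.6859%, i.e. 0.69%.

0.69%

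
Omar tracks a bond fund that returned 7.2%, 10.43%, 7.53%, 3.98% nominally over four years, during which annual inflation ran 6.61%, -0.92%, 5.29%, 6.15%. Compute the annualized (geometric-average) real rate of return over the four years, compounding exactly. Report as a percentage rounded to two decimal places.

2.90%

Compound the nominal returns: 1.0720 × 1.1043 × 1.0753 × 1.0398 = 1.32361389.
Compound inflation: 1.0661 × 0.9908 × 1.0529 × 1.0615 = 1.18056816.
Deflate: 1.32361389 / 1.18056816 = 1.12116686.
Annualized real rate = 1.12116686^(1/4) − 1 = 2.9005% → 2.90%.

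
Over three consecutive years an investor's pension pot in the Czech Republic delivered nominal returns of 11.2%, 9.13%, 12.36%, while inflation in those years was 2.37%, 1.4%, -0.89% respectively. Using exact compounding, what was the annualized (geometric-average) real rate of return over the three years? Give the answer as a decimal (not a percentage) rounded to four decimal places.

Nominal growth factor = 1.1120 × 1.0913 × 1.1236 = 1.36351736
Price-level growth factor = 1.0237 × 1.0140 × 0.9911 = 1.02879332
Real growth factor = 1.36351736 / 1.02879332 = 1.32535597
Annualized real rate = 1.32535597^(1/3) − 1 = 9.8443% → 0.0984.

0.0984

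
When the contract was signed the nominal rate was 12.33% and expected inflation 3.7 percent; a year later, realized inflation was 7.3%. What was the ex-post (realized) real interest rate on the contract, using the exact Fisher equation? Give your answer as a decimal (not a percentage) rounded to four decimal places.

Ex-post: (1 + 0.1233)/(1 + 0.0730) − 1 = 4.6878%
So the realized real rate is 0.0469.

0.0469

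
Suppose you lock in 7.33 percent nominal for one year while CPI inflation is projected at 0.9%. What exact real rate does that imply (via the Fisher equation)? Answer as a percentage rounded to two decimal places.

6.37%

By the Fisher equation, 1 + r = (1 + i)/(1 + π).
1 + r = 1.07330 / 1.00900 = 1.063726
r = 1.063726 − 1 = 6.3726%, i.e. 6.37%.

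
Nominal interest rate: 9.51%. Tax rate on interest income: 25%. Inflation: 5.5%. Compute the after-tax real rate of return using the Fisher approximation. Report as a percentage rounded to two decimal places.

1.63%

After-tax nominal return = 9.51% × (1 − 0.25) = 7.1325%.
r ≈ 7.1325% − 5.5% → 1.63%.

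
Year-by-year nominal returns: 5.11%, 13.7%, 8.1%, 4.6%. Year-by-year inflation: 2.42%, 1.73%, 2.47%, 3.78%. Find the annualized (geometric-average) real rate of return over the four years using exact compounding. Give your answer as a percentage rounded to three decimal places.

5.088%

Nominal growth factor = 1.0511 × 1.1370 × 1.0810 × 1.0460 = 1.35133143
Price-level growth factor = 1.0242 × 1.0173 × 1.0247 × 1.0378 = 1.10801137
Real growth factor = 1.35133143 / 1.10801137 = 1.21960069
Annualized real rate = 1.21960069^(1/4) − 1 = 5.0883% → 5.088%.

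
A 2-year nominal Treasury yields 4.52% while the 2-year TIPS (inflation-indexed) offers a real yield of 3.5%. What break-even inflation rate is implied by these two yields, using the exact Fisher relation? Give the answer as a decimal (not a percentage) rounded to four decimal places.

(1 + π) = (1 + i)/(1 + r) = 1.04520 / 1.03500 = 1.009855
Break-even inflation = 1.009855 − 1 → 0.0099.

0.0099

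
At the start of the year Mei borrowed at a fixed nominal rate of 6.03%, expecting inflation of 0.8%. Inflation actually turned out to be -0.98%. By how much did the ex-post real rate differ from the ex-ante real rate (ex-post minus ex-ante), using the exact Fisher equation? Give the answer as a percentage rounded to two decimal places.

1.89%

Ex-ante: (1 + 0.0603)/(1 + 0.0080) − 1 = 5.1885%
Ex-post: (1 + 0.0603)/(1 − 0.0098) − 1 = 7.0794%
Difference (ex-post − ex-ante) = 1.8909% → 1.89%.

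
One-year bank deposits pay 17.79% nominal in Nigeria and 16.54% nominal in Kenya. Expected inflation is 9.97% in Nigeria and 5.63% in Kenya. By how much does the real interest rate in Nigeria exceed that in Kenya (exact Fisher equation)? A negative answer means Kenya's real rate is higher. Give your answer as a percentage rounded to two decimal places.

Nigeria: (1 + 0.1779)/(1 + 0.0997) − 1 = 7.1110%
Kenya: (1 + 0.1654)/(1 + 0.0563) − 1 = 10.3285%
Differential = 7.1110% − 10.3285% = -3.2175% → -3.22%.

-3.22%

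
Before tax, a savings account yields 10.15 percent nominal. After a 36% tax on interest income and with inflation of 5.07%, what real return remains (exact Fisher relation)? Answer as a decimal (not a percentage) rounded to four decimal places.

After-tax nominal return = 10.15% × (1 − 0.36) = 6.4960%.
1 + r = 1.06496 / 1.05070 = 1.013572
After-tax real rate = 1.013572 − 1 → 0.0136.

0.0136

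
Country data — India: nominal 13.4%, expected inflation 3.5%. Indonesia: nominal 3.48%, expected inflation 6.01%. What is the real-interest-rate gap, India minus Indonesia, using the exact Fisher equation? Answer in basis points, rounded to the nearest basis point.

1195 basis points

India: (1 + 0.1340)/(1 + 0.0350) − 1 = 9.5652%
Indonesia: (1 + 0.0348)/(1 + 0.0601) − 1 = -2.3866%
Differential = 9.5652% − (-2.3866%) = 11.9518% → 1195 basis points.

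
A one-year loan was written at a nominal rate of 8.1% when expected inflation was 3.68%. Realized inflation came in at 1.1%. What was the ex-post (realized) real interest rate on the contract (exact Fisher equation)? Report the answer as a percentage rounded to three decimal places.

6.924%

Ex-post: (1 + 0.0810)/(1 + 0.0110) − 1 = 6.9238%
So the realized real rate is 6.924%.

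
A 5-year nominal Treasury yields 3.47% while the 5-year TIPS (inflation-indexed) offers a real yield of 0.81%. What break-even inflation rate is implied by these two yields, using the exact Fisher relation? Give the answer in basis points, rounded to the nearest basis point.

264 basis points

(1 + π) = (1 + i)/(1 + r) = 1.03470 / 1.00810 = 1.026386
Break-even inflation = 1.026386 − 1 → 264 basis points.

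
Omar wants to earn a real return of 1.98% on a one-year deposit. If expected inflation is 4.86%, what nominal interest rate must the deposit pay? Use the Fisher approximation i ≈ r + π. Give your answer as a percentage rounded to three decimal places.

6.840%

i ≈ r + π = 1.98% + 4.86% = 6.840%.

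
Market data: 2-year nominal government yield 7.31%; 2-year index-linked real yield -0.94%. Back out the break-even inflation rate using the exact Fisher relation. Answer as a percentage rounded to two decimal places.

8.33%

(1 + π) = (1 + i)/(1 + r) = 1.07310 / 0.99060 = 1.083283
Break-even inflation = 1.083283 − 1 → 8.33%.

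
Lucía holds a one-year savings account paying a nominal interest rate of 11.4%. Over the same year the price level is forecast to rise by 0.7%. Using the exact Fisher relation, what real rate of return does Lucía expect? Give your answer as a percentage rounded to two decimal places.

By the Fisher relation, 1 + r = (1 + i)/(1 + π).
1 + r = 1.11400 / 1.00700 = 1.106256
r = 1.106256 − 1 = 10.6256%, i.e. 10.63%.

10.63%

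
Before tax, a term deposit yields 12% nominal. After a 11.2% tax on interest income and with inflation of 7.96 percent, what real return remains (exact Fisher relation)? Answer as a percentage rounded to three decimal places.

2.497%

After-tax nominal return = 12% × (1 − 0.112) = 10.6560%.
1 + r = 1.10656 / 1.07960 = 1.024972
After-tax real rate = 1.024972 − 1 → 2.497%.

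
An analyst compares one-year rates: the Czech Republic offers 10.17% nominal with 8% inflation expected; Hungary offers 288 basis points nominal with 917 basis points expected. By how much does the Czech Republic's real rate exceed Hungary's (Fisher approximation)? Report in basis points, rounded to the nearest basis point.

846 basis points

The Czech Republic: 10.17% − 8% = 2.170%
Hungary: 2.88% − 9.17% = -6.290%
Differential = 8.460% → 846 basis points.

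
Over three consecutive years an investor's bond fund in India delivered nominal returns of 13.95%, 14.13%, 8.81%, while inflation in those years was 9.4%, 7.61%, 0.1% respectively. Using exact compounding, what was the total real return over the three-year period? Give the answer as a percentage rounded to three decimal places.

20.082%

Compound the nominal returns: 1.1395 × 1.1413 × 1.0881 = 1.415086.
Compound inflation: 1.0940 × 1.0761 × 1.0010 = 1.178431.
Deflate: 1.415086 / 1.178431 = 1.200823.
Total real return = 1.200823 − 1 → 20.082%.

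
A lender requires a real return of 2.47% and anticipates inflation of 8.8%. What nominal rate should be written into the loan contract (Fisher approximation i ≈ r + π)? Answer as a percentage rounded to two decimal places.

11.27%

i ≈ r + π = 2.47% + 8.8% = 11.27%.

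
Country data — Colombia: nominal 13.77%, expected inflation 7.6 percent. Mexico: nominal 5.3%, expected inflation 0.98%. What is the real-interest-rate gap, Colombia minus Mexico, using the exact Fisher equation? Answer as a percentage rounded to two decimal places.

1.46%

Colombia: (1 + 0.1377)/(1 + 0.0760) − 1 = 5.7342%
Mexico: (1 + 0.0530)/(1 + 0.0098) − 1 = 4.2781%
Differential = 5.7342% − 4.2781% = 1.4561% → 1.46%.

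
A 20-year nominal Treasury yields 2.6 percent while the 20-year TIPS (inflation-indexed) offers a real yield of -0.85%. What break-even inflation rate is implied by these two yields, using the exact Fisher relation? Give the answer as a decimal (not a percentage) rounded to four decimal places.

0.0348

(1 + π) = (1 + i)/(1 + r) = 1.02600 / 0.99150 = 1.034796
Break-even inflation = 1.034796 − 1 → 0.0348.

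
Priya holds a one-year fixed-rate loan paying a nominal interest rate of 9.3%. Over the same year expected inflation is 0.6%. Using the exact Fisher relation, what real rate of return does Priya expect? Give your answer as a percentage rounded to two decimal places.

By the Fisher relation, 1 + r = (1 + i)/(1 + π).
1 + r = 1.09300 / 1.00600 = 1.086481
r = 1.086481 − 1 = 8.6481%, i.e. 8.65%.

8.65%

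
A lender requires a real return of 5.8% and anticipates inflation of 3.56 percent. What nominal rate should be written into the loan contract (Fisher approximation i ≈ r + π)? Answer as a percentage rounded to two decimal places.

i ≈ r + π = 5.8% + 3.56% = 9.36%.

9.36%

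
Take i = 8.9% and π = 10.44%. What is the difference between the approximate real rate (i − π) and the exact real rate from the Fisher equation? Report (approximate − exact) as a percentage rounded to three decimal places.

Approximate: r ≈ 8.900% − 10.440% = -1.5400%
Exact: (1 + 0.0890)/(1 + 0.1044) − 1 = -1.3944%
Error = -1.5400% − (-1.3944%) = -0.1456% → -0.146%.

-0.146%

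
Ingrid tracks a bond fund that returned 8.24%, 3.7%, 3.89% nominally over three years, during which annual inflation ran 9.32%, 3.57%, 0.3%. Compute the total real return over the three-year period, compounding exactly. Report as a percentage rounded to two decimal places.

Nominal growth factor = 1.0824 × 1.0370 × 1.0389 = 1.166112
Price-level growth factor = 1.0932 × 1.0357 × 1.0030 = 1.135624
Real growth factor = 1.166112 / 1.135624 = 1.026847
Total real return = 1.026847 − 1 → 2.68%.

2.68%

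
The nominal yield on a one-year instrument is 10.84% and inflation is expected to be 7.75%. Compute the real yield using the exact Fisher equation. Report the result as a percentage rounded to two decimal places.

2.87%

By the Fisher relation, 1 + r = (1 + i)/(1 + π).
1 + r = 1.10840 / 1.07750 = 1.028677
r = 1.028677 − 1 = 2.8677%, i.e. 2.87%.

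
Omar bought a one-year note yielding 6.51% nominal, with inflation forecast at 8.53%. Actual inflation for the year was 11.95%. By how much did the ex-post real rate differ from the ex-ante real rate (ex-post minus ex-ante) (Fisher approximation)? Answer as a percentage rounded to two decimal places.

-3.42%

Ex-ante: 6.51% − 8.53% = -2.020%
Ex-post: 6.51% − 11.95% = -5.440%
Difference (ex-post − ex-ante) = -3.4200% → -3.42%.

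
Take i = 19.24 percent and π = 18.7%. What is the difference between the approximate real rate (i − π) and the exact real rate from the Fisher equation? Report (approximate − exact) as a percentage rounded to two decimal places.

0.09%

Approximate: r ≈ 19.240% − 18.700% = 0.5400%
Exact: (1 + 0.1924)/(1 + 0.1870) − 1 = 0.4549%
Error = 0.5400% − 0.4549% = 0.0851% → 0.09%.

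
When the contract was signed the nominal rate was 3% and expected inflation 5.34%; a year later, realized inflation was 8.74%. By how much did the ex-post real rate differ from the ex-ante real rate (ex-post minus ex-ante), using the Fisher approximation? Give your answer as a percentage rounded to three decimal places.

Ex-ante: 3% − 5.34% = -2.340%
Ex-post: 3% − 8.74% = -5.740%
Difference (ex-post − ex-ante) = -3.4000% → -3.400%.

-3.400%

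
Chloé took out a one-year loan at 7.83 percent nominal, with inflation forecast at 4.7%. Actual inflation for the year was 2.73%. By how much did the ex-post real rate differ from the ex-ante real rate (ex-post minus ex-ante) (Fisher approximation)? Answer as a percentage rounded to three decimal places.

1.970%

Ex-ante: 7.83% − 4.7% = 3.130%
Ex-post: 7.83% − 2.73% = 5.100%
Difference (ex-post − ex-ante) = 1.9700% → 1.970%.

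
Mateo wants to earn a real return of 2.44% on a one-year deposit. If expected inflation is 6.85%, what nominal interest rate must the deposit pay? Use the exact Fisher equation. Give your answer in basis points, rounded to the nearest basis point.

(1 + i) = (1 + r)(1 + π) = 1.02440 × 1.06850 = 1.0945714
i = 1.0945714 − 1, so the required nominal rate is 946 basis points.

946 basis points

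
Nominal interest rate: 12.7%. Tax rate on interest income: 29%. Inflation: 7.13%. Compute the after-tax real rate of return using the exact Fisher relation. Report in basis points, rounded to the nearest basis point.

After-tax nominal return = 12.7% × (1 − 0.29) = 9.0170%.
1 + r = 1.09017 / 1.07130 = 1.017614
After-tax real rate = 1.017614 − 1 → 176 basis points.

176 basis points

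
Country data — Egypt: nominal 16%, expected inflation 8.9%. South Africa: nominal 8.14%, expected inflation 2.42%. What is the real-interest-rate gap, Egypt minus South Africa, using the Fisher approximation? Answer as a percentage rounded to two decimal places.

Egypt: 16% − 8.9% = 7.100%
South Africa: 8.14% − 2.42% = 5.720%
Differential = 1.380% → 1.38%.

1.38%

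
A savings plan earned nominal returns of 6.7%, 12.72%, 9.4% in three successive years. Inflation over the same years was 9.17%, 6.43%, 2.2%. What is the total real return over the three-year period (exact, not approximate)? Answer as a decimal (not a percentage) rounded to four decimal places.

0.1081

Nominal growth factor = 1.0670 × 1.1272 × 1.0940 = 1.315778
Price-level growth factor = 1.0917 × 1.0643 × 1.0220 = 1.187458
Real growth factor = 1.315778 / 1.187458 = 1.108063
Total real return = 1.108063 − 1 → 0.1081.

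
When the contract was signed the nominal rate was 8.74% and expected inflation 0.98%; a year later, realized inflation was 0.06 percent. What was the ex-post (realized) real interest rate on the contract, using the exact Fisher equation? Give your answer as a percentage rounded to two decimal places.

8.67%

Ex-post: (1 + 0.0874)/(1 + 0.0006) − 1 = 8.6748%
So the realized real rate is 8.67%.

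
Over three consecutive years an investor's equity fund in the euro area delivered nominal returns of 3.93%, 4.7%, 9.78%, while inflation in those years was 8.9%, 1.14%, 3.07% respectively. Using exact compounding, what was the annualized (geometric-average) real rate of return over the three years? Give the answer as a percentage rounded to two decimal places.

1.71%

Compound the nominal returns: 1.0393 × 1.0470 × 1.0978 = 1.19456789.
Compound inflation: 1.0890 × 1.0114 × 1.0307 = 1.13522803.
Deflate: 1.19456789 / 1.13522803 = 1.05227131.
Annualized real rate = 1.05227131^(1/3) − 1 = 1.7129% → 1.71%.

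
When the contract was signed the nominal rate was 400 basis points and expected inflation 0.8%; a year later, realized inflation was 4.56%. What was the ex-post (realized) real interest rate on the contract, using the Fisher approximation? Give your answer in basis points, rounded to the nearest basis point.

-56 basis points

Ex-post: 4% − 4.56% = -0.560%
So the realized real rate is -56 basis points.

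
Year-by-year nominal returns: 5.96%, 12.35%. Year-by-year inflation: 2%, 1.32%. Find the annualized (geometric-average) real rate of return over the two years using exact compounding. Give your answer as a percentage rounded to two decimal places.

7.33%

Compound the nominal returns: 1.0596 × 1.1235 = 1.19046060.
Compound inflation: 1.0200 × 1.0132 = 1.03346400.
Deflate: 1.19046060 / 1.03346400 = 1.15191298.
Annualized real rate = 1.15191298^(1/2) − 1 = 7.3272% → 7.33%.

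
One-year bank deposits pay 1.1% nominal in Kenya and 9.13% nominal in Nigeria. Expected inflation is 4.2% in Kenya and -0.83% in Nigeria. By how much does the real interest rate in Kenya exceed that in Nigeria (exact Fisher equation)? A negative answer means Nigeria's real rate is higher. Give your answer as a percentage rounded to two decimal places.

Kenya: (1 + 0.0110)/(1 + 0.0420) − 1 = -2.9750%
Nigeria: (1 + 0.0913)/(1 − 0.0083) − 1 = 10.0434%
Differential = -2.9750% − 10.0434% = -13.0184% → -13.02%.

-13.02%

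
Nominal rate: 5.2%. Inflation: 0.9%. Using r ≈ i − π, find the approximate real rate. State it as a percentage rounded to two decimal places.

4.30%

r ≈ i − π = 5.2% − 0.9% = 4.30%.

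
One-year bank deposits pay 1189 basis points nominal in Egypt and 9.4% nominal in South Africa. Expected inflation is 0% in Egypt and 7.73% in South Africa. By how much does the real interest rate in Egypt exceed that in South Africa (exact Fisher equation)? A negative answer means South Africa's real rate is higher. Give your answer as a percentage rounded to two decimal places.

10.34%

Egypt: (1 + 0.1189)/(1 + 0.0000) − 1 = 11.8900%
South Africa: (1 + 0.0940)/(1 + 0.0773) − 1 = 1.5502%
Differential = 11.8900% − 1.5502% = 10.3398% → 10.34%.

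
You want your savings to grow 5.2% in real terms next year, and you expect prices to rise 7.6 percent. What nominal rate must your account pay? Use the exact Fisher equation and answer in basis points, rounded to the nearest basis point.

1320 basis points

(1 + i) = (1 + r)(1 + π) = 1.05200 × 1.07600 = 1.131952
i = 1.131952 − 1, so the required nominal rate is 1320 basis points.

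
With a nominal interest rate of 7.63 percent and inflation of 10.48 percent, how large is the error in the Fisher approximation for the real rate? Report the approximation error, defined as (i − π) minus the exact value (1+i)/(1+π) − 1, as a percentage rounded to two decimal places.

-0.27%

Approximate: r ≈ 7.630% − 10.480% = -2.8500%
Exact: (1 + 0.0763)/(1 + 0.1048) − 1 = -2.5797%
Error = -2.8500% − (-2.5797%) = -0.2703% → -0.27%.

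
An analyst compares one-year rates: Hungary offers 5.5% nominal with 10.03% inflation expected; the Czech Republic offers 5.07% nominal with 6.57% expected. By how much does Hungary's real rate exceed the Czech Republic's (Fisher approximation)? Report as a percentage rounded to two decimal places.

-3.03%

Hungary: 5.5% − 10.03% = -4.530%
The Czech Republic: 5.07% − 6.57% = -1.500%
Differential = -3.030% → -3.03%.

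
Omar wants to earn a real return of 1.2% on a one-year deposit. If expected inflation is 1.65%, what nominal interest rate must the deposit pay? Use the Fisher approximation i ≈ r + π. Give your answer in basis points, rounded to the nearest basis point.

285 basis points

i ≈ r + π = 1.2% + 1.65% = 285 basis points.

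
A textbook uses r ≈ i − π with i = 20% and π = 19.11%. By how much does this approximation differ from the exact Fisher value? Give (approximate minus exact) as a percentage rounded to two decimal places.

Approximate: r ≈ 20.000% − 19.110% = 0.8900%
Exact: (1 + 0.2000)/(1 + 0.1911) − 1 = 0.7472%
Error = 0.8900% − 0.7472% = 0.1428% → 0.14%.

0.14%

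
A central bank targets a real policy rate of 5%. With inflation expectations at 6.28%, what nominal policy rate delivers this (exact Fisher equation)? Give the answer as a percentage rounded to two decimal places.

(1 + i) = (1 + r)(1 + π) = 1.05000 × 1.06280 = 1.11594
i = 1.11594 − 1, so the required nominal rate is 11.59%.

11.59%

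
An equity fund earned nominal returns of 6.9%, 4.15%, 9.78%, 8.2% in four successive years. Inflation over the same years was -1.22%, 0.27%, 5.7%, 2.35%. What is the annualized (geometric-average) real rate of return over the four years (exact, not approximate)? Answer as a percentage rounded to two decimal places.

5.40%

Compound the nominal returns: 1.0690 × 1.0415 × 1.0978 × 1.0820 = 1.32247499.
Compound inflation: 0.9878 × 1.0027 × 1.0570 × 1.0235 = 1.07152639.
Deflate: 1.32247499 / 1.07152639 = 1.23419731.
Annualized real rate = 1.23419731^(1/4) − 1 = 5.4013% → 5.40%.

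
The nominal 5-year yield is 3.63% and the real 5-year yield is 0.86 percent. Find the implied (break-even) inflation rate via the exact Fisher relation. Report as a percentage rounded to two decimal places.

2.75%

(1 + π) = (1 + i)/(1 + r) = 1.03630 / 1.00860 = 1.027464
Break-even inflation = 1.027464 − 1 → 2.75%.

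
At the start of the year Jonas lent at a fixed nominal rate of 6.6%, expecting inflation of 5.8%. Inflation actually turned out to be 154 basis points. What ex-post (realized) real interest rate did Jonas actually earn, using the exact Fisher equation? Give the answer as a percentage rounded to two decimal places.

4.98%

Ex-post: (1 + 0.0660)/(1 + 0.0154) − 1 = 4.9833%
So the realized real rate is 4.98%.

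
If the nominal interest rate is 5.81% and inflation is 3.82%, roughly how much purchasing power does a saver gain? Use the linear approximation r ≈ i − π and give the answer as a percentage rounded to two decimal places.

1.99%

r ≈ i − π = 5.81% − 3.82% = 1.99%.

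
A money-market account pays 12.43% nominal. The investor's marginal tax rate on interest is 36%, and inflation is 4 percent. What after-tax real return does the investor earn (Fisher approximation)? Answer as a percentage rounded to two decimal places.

After-tax nominal return = 12.43% × (1 − 0.36) = 7.9552%.
r ≈ 7.9552% − 4% → 3.96%.

3.96%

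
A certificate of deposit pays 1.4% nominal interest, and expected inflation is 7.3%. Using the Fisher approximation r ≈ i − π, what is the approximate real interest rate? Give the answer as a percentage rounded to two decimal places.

r ≈ i − π = 1.4% − 7.3% = -5.90%.

-5.90%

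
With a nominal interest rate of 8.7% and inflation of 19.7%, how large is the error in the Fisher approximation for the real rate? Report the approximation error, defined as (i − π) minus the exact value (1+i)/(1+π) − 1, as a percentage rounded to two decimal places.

-1.81%

Approximate: r ≈ 8.700% − 19.700% = -11.0000%
Exact: (1 + 0.0870)/(1 + 0.1970) − 1 = -9.1896%
Error = -11.0000% − (-9.1896%) = -1.8104% → -1.81%.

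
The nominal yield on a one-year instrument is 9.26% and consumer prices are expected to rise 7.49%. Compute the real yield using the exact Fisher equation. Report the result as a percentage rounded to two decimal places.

1.65%

By the Fisher relation, 1 + r = (1 + i)/(1 + π).
1 + r = 1.09260 / 1.07490 = 1.016467
r = 1.016467 − 1 = 1.6467%, i.e. 1.65%.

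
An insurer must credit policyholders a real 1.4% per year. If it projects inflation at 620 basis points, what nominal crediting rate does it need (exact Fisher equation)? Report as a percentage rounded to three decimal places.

7.687%

(1 + i) = (1 + r)(1 + π) = 1.01400 × 1.06200 = 1.076868
i = 1.076868 − 1, so the required nominal rate is 7.687%.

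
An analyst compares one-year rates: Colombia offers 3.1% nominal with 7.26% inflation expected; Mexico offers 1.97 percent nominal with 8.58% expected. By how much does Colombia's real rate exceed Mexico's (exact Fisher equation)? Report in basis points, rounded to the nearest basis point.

Colombia: (1 + 0.0310)/(1 + 0.0726) − 1 = -3.8784%
Mexico: (1 + 0.0197)/(1 + 0.0858) − 1 = -6.0877%
Differential = -3.8784% − (-6.0877%) = 2.2093% → 221 basis points.

221 basis points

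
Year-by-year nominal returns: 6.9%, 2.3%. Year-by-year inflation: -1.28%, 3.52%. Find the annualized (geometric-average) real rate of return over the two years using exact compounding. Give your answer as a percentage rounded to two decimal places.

3.45%

Nominal growth factor = 1.0690 × 1.0230 = 1.09358700
Price-level growth factor = 0.9872 × 1.0352 = 1.02194944
Real growth factor = 1.09358700 / 1.02194944 = 1.07009893
Annualized real rate = 1.07009893^(1/2) − 1 = 3.4456% → 3.45%.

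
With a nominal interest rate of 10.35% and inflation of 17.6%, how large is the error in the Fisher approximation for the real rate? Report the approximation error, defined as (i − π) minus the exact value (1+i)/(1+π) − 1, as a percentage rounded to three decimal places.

Approximate: r ≈ 10.350% − 17.600% = -7.2500%
Exact: (1 + 0.1035)/(1 + 0.1760) − 1 = -6.1650%
Error = -7.2500% − (-6.1650%) = -1.0850% → -1.085%.

-1.085%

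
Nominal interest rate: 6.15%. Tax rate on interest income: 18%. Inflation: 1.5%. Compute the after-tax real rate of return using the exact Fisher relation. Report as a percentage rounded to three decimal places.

After-tax nominal return = 6.15% × (1 − 0.18) = 5.0430%.
1 + r = 1.05043 / 1.01500 = 1.034906
After-tax real rate = 1.034906 − 1 → 3.491%.

3.491%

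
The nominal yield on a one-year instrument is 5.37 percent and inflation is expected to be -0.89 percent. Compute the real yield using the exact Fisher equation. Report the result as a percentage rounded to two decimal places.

6.32%

1 + r = 1.05370 / 0.99110 = 1.063162
r = 1.063162 − 1 = 6.3162%, i.e. 6.32%.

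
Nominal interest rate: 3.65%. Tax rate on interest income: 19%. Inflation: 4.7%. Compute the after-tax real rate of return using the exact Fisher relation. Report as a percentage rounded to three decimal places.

After-tax nominal return = 3.65% × (1 − 0.19) = 2.9565%.
1 + r = 1.029565 / 1.04700 = 0.983348
After-tax real rate = 0.983348 − 1 → -1.665%.

-1.665%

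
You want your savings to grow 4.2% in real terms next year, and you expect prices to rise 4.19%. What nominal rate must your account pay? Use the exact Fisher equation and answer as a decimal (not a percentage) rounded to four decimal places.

(1 + i) = (1 + r)(1 + π) = 1.04200 × 1.04190 = 1.0856598
i = 1.0856598 − 1, so the required nominal rate is 0.0857.

0.0857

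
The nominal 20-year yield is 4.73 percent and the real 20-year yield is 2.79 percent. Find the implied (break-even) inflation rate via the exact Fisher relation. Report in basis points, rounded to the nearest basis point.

189 basis points

(1 + π) = (1 + i)/(1 + r) = 1.04730 / 1.02790 = 1.018873
Break-even inflation = 1.018873 − 1 → 189 basis points.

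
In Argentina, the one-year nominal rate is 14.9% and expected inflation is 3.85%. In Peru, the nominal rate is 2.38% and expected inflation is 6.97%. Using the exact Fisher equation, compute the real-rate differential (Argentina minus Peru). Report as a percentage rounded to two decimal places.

14.93%

Argentina: (1 + 0.1490)/(1 + 0.0385) − 1 = 10.6403%
Peru: (1 + 0.0238)/(1 + 0.0697) − 1 = -4.2909%
Differential = 10.6403% − (-4.2909%) = 14.9313% → 14.93%.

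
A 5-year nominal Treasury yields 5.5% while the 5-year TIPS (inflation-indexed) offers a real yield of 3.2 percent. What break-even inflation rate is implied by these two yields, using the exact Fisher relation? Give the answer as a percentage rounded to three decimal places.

(1 + π) = (1 + i)/(1 + r) = 1.05500 / 1.03200 = 1.022287
Break-even inflation = 1.022287 − 1 → 2.229%.

2.229%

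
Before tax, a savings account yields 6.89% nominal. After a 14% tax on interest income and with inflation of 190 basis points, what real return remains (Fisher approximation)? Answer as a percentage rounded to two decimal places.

After-tax nominal return = 6.89% × (1 − 0.14) = 5.9254%.
r ≈ 5.9254% − 1.9% → 4.03%.

4.03%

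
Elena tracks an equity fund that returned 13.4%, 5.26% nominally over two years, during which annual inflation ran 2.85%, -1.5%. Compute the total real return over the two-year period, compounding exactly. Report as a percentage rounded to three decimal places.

Nominal growth factor = 1.1340 × 1.0526 = 1.193648
Price-level growth factor = 1.0285 × 0.9850 = 1.013073
Real growth factor = 1.193648 / 1.013073 = 1.178246
Total real return = 1.178246 − 1 → 17.825%.

17.825%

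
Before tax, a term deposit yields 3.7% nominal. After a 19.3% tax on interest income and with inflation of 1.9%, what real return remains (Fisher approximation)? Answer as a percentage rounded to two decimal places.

1.09%

After-tax nominal return = 3.7% × (1 − 0.193) = 2.9859%.
r ≈ 2.9859% − 1.9% → 1.09%.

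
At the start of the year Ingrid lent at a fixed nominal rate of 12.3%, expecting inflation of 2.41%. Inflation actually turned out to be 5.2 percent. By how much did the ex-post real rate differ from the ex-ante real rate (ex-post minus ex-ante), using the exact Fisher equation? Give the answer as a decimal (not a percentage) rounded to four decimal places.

-0.0291

Ex-ante: (1 + 0.1230)/(1 + 0.0241) − 1 = 9.6573%
Ex-post: (1 + 0.1230)/(1 + 0.0520) − 1 = 6.7490%
Difference (ex-post − ex-ante) = -2.9082% → -0.0291.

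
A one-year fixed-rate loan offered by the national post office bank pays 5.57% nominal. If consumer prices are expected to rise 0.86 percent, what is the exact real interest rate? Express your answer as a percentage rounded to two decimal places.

By the Fisher equation, 1 + r = (1 + i)/(1 + π).
1 + r = 1.05570 / 1.00860 = 1.046698
r = 1.046698 − 1 = 4.6698%, i.e. 4.67%.

4.67%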